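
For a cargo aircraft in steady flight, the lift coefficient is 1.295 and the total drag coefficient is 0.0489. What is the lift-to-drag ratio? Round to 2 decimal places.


Step 1: L/D = CL / CD = 1.295 / 0.0489
Step 2: L/D = 26.48

26.48


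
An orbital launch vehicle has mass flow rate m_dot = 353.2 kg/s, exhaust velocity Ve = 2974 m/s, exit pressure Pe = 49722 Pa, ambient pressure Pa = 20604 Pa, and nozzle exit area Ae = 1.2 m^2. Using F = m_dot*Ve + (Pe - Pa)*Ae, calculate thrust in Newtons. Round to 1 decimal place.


Step 1: Momentum thrust = m_dot * Ve = 353.2 * 2974 = 1050416.8 N
Step 2: Pressure thrust = (Pe - Pa) * Ae = (49722 - 20604) * 1.2 = 34941.6 N
Step 3: Total thrust F = 1050416.8 + 34941.6 = 1085358.4 N

1085358.4


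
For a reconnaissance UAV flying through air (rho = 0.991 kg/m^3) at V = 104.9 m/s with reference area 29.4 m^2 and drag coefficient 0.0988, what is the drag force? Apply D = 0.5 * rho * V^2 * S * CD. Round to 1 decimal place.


Step 1: Dynamic pressure q = 0.5 * 0.991 * 104.9^2 = 5452.487 Pa
Step 2: Drag D = q * S * CD = 5452.487 * 29.4 * 0.0988
Step 3: D = 15837.9 N

15837.9


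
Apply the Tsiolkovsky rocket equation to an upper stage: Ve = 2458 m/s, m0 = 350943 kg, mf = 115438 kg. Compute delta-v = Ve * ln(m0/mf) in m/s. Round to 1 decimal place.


Step 1: Mass ratio m0/mf = 350943 / 115438 = 3.040099
Step 2: ln(3.040099) = 1.11189
Step 3: delta-v = 2458 * 1.11189 = 2733.0 m/s

2733.0


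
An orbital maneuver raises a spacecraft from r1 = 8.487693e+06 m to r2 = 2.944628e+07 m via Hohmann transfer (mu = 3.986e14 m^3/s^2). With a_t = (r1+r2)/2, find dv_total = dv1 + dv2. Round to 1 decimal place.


Step 1: Transfer semi-major axis a_t = (8.487693e+06 + 2.944628e+07) / 2 = 1.896699e+07 m
Step 2: v1 (circular at r1) = sqrt(mu/r1) = 6852.89 m/s
Step 3: v_t1 = sqrt(mu*(2/r1 - 1/a_t)) = 8538.66 m/s
Step 4: dv1 = |8538.66 - 6852.89| = 1685.77 m/s
Step 5: v2 (circular at r2) = 3679.2 m/s, v_t2 = 2461.21 m/s
Step 6: dv2 = |3679.2 - 2461.21| = 1217.99 m/s
Step 7: Total delta-v = 1685.77 + 1217.99 = 2903.8 m/s

2903.8


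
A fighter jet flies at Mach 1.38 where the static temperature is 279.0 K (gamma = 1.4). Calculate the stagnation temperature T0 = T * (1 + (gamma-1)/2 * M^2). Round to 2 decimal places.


Step 1: (gamma-1)/2 = 0.2
Step 2: M^2 = 1.9044
Step 3: 1 + 0.2 * 1.9044 = 1.38088
Step 4: T0 = 279.0 * 1.38088 = 385.27 K

385.27


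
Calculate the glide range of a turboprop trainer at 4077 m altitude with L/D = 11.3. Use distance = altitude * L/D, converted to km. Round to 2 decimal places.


Step 1: Glide distance = altitude * L/D = 4077 * 11.3 = 46070.1 m
Step 2: Convert to km: 46070.1 / 1000 = 46.07 km

46.07


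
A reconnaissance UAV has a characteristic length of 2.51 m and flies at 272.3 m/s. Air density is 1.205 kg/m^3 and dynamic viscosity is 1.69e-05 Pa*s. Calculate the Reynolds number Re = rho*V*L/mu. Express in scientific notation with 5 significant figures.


Step 1: Numerator = rho * V * L = 1.205 * 272.3 * 2.51 = 823.584965
Step 2: Re = 823.584965 / 1.69e-05
Step 3: Re = 4.8733e+07

4.8733e+07


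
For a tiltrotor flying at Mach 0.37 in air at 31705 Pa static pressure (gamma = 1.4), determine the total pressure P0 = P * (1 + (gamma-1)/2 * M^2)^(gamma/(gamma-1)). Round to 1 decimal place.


Step 1: (gamma-1)/2 * M^2 = 0.2 * 0.1369 = 0.02738
Step 2: 1 + 0.02738 = 1.02738
Step 3: Exponent gamma/(gamma-1) = 3.5
Step 4: P0 = 31705 * 1.02738^3.5 = 34848.7 Pa

34848.7


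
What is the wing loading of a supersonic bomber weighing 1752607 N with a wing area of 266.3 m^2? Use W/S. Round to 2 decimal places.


Step 1: Wing loading = W / S = 1752607 / 266.3
Step 2: Wing loading = 6581.33 N/m^2

6581.33


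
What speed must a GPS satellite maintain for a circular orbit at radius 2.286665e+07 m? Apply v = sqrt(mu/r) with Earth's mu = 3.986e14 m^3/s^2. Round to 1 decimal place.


Step 1: mu / r = 3.986e14 / 2.286665e+07 = 17431499.5856
Step 2: v = sqrt(17431499.5856) = 4175.1 m/s

4175.1


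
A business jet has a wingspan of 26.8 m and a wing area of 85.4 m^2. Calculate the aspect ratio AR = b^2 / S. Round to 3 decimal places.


Step 1: b^2 = 26.8^2 = 718.24
Step 2: AR = 718.24 / 85.4 = 8.410

8.410


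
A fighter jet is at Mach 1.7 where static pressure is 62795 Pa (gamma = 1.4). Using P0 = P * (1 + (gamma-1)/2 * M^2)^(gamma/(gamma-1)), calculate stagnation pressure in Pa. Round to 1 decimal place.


Step 1: (gamma-1)/2 * M^2 = 0.2 * 2.89 = 0.578
Step 2: 1 + 0.578 = 1.578
Step 3: Exponent gamma/(gamma-1) = 3.5
Step 4: P0 = 62795 * 1.578^3.5 = 309955.7 Pa

309955.7


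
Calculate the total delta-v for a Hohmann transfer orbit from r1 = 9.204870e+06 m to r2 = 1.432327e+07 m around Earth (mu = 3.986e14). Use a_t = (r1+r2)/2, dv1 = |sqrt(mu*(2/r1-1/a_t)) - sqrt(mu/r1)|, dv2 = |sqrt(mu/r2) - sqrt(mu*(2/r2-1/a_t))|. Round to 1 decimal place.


Step 1: Transfer semi-major axis a_t = (9.204870e+06 + 1.432327e+07) / 2 = 1.176407e+07 m
Step 2: v1 (circular at r1) = sqrt(mu/r1) = 6580.51 m/s
Step 3: v_t1 = sqrt(mu*(2/r1 - 1/a_t)) = 7261.09 m/s
Step 4: dv1 = |7261.09 - 6580.51| = 680.58 m/s
Step 5: v2 (circular at r2) = 5275.3 m/s, v_t2 = 4666.35 m/s
Step 6: dv2 = |5275.3 - 4666.35| = 608.95 m/s
Step 7: Total delta-v = 680.58 + 608.95 = 1289.5 m/s

1289.5


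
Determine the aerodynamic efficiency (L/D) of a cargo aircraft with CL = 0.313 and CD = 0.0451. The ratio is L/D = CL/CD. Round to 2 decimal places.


Step 1: L/D = CL / CD = 0.313 / 0.0451
Step 2: L/D = 6.94

6.94


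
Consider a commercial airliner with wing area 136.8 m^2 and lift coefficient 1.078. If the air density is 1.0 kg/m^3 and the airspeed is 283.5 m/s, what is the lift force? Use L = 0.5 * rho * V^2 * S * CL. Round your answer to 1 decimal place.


Step 1: Calculate dynamic pressure q = 0.5 * 1.0 * 283.5^2 = 0.5 * 1.0 * 80372.25 = 40186.125 Pa
Step 2: Multiply by wing area and lift coefficient: L = 40186.125 * 136.8 * 1.078
Step 3: L = 5497461.9 * 1.078 = 5926263.9 N

5926263.9


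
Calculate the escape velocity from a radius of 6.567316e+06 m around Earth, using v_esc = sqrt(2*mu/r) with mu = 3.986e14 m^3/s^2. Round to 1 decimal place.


Step 1: 2*mu/r = 2 * 3.986e14 / 6.567316e+06 = 121389011.8886
Step 2: v_esc = sqrt(121389011.8886) = 11017.7 m/s

11017.7


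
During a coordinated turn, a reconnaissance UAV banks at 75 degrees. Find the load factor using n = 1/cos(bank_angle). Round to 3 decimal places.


Step 1: Convert 75 degrees to radians = 1.308997
Step 2: cos(75 deg) = 0.258819
Step 3: n = 1 / 0.258819 = 3.864

3.864


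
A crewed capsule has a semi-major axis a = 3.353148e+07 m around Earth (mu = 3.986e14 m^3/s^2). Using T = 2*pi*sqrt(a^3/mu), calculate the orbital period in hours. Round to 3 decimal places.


Step 1: a^3 / mu = 3.770146e+22 / 3.986e14 = 9.458470e+07
Step 2: sqrt(9.458470e+07) = 9725.4664 s
Step 3: T = 2*pi * 9725.4664 = 61106.91 s
Step 4: T in hours = 61106.91 / 3600 = 16.974 hours

16.974


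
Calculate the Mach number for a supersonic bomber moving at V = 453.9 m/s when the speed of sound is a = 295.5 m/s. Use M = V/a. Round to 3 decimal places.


Step 1: M = V / a = 453.9 / 295.5
Step 2: M = 1.536

1.536


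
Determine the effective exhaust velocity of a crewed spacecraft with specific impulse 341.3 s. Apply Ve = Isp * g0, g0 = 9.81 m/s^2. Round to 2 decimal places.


Step 1: Ve = Isp * g0 = 341.3 * 9.81
Step 2: Ve = 3348.15 m/s

3348.15


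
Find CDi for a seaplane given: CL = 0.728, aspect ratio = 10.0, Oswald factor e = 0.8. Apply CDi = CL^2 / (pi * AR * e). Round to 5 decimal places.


Step 1: CL^2 = 0.728^2 = 0.529984
Step 2: pi * AR * e = 3.14159 * 10.0 * 0.8 = 25.132741
Step 3: CDi = 0.529984 / 25.132741 = 0.02109

0.02109


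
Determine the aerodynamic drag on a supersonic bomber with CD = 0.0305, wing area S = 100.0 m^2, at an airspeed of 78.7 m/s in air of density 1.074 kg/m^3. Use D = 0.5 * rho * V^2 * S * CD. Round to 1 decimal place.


Step 1: Dynamic pressure q = 0.5 * 1.074 * 78.7^2 = 3326.0115 Pa
Step 2: Drag D = q * S * CD = 3326.0115 * 100.0 * 0.0305
Step 3: D = 10144.3 N

10144.3


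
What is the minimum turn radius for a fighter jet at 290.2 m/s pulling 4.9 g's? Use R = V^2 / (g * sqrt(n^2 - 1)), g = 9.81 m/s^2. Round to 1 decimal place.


Step 1: V^2 = 290.2^2 = 84216.04
Step 2: n^2 - 1 = 4.9^2 - 1 = 23.01
Step 3: sqrt(23.01) = 4.796874
Step 4: R = 84216.04 / (9.81 * 4.796874) = 1789.6 m

1789.6


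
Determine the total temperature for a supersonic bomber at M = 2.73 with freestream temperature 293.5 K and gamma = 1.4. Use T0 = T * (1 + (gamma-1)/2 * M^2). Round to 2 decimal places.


Step 1: (gamma-1)/2 = 0.2
Step 2: M^2 = 7.4529
Step 3: 1 + 0.2 * 7.4529 = 2.49058
Step 4: T0 = 293.5 * 2.49058 = 730.99 K

730.99


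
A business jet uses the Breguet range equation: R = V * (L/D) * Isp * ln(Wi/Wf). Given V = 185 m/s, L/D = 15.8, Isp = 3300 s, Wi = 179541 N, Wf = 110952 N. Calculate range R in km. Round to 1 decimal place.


Step 1: Coefficient = V * (L/D) * Isp = 185 * 15.8 * 3300 = 9645900.0 m
Step 2: Wi/Wf = 179541 / 110952 = 1.618186
Step 3: ln(1.618186) = 0.481306
Step 4: R = 9645900.0 * 0.481306 = 4642628.8 m = 4642.6 km

4642.6


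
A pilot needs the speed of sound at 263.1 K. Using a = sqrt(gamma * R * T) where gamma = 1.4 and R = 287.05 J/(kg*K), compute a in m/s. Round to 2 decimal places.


Step 1: gamma * R * T = 1.4 * 287.05 * 263.1 = 105731.997
Step 2: a = sqrt(105731.997) = 325.16 m/s

325.16


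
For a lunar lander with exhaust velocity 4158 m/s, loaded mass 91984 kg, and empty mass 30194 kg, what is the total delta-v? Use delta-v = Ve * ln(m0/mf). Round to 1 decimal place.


Step 1: Mass ratio m0/mf = 91984 / 30194 = 3.046433
Step 2: ln(3.046433) = 1.113971
Step 3: delta-v = 4158 * 1.113971 = 4631.9 m/s

4631.9


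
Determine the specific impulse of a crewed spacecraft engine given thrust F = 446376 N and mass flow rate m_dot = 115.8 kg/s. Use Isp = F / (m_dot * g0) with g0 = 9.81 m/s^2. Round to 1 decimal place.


Step 1: m_dot * g0 = 115.8 * 9.81 = 1136.0
Step 2: Isp = 446376 / 1136.0 = 392.9 s

392.9


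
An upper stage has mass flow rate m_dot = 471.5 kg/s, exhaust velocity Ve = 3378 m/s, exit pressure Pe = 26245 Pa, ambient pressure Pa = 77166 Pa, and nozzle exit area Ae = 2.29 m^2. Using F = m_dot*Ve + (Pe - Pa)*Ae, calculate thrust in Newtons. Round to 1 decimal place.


Step 1: Momentum thrust = m_dot * Ve = 471.5 * 3378 = 1592727.0 N
Step 2: Pressure thrust = (Pe - Pa) * Ae = (26245 - 77166) * 2.29 = -116609.09 N
Step 3: Total thrust F = 1592727.0 + -116609.09 = 1476117.9 N

1476117.9


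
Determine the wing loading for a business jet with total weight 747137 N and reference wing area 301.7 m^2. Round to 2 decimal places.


Step 1: Wing loading = W / S = 747137 / 301.7
Step 2: Wing loading = 2476.42 N/m^2

2476.42


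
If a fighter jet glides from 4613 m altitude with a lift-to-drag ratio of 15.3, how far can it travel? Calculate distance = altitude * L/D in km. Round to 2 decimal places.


Step 1: Glide distance = altitude * L/D = 4613 * 15.3 = 70578.9 m
Step 2: Convert to km: 70578.9 / 1000 = 70.58 km

70.58


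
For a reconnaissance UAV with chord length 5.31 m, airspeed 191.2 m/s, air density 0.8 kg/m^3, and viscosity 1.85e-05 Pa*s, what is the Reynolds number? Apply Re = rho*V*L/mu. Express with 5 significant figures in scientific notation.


Step 1: Numerator = rho * V * L = 0.8 * 191.2 * 5.31 = 812.2176
Step 2: Re = 812.2176 / 1.85e-05
Step 3: Re = 4.3904e+07

4.3904e+07


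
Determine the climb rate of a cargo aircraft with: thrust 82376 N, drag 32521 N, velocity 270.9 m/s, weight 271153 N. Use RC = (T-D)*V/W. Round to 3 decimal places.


Step 1: Excess thrust = T - D = 82376 - 32521 = 49855 N
Step 2: Excess power = 49855 * 270.9 = 13505719.5 W
Step 3: RC = 13505719.5 / 271153 = 49.808 m/s

49.808


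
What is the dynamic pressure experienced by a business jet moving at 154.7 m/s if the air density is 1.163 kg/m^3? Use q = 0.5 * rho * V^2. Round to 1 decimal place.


Step 1: V^2 = 154.7^2 = 23932.09
Step 2: q = 0.5 * 1.163 * 23932.09
Step 3: q = 13916.5 Pa

13916.5


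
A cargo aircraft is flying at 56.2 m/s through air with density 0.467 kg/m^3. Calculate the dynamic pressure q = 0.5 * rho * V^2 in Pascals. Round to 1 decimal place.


Step 1: V^2 = 56.2^2 = 3158.44
Step 2: q = 0.5 * 0.467 * 3158.44
Step 3: q = 737.5 Pa

737.5


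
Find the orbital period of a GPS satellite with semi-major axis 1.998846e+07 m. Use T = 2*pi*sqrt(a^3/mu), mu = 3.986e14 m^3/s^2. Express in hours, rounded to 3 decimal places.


Step 1: a^3 / mu = 7.986160e+21 / 3.986e14 = 2.003552e+07
Step 2: sqrt(2.003552e+07) = 4476.1059 s
Step 3: T = 2*pi * 4476.1059 = 28124.2 s
Step 4: T in hours = 28124.2 / 3600 = 7.812 hours

7.812


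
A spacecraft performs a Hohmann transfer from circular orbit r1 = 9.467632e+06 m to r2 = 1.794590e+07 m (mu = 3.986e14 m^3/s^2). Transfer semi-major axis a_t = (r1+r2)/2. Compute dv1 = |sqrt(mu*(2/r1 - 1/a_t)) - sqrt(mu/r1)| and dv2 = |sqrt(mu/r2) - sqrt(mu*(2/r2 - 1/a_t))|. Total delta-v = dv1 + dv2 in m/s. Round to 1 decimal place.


Step 1: Transfer semi-major axis a_t = (9.467632e+06 + 1.794590e+07) / 2 = 1.370677e+07 m
Step 2: v1 (circular at r1) = sqrt(mu/r1) = 6488.55 m/s
Step 3: v_t1 = sqrt(mu*(2/r1 - 1/a_t)) = 7424.43 m/s
Step 4: dv1 = |7424.43 - 6488.55| = 935.87 m/s
Step 5: v2 (circular at r2) = 4712.88 m/s, v_t2 = 3916.87 m/s
Step 6: dv2 = |4712.88 - 3916.87| = 796.01 m/s
Step 7: Total delta-v = 935.87 + 796.01 = 1731.9 m/s

1731.9


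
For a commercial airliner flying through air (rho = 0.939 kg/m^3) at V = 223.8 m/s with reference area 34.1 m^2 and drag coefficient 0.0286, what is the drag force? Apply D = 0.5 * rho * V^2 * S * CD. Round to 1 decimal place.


Step 1: Dynamic pressure q = 0.5 * 0.939 * 223.8^2 = 23515.5836 Pa
Step 2: Drag D = q * S * CD = 23515.5836 * 34.1 * 0.0286
Step 3: D = 22933.8 N

22933.8


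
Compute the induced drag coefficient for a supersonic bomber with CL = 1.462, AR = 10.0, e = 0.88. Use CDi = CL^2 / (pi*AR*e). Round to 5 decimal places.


Step 1: CL^2 = 1.462^2 = 2.137444
Step 2: pi * AR * e = 3.14159 * 10.0 * 0.88 = 27.646015
Step 3: CDi = 2.137444 / 27.646015 = 0.07731

0.07731


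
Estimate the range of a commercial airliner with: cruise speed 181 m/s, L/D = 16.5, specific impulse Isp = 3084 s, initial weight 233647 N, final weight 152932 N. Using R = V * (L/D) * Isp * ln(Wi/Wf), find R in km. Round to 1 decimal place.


Step 1: Coefficient = V * (L/D) * Isp = 181 * 16.5 * 3084 = 9210366.0 m
Step 2: Wi/Wf = 233647 / 152932 = 1.527784
Step 3: ln(1.527784) = 0.423818
Step 4: R = 9210366.0 * 0.423818 = 3903519.4 m = 3903.5 km

3903.5


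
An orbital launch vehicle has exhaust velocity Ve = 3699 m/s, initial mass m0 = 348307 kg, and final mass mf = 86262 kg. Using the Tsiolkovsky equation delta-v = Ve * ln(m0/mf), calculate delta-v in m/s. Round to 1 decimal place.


Step 1: Mass ratio m0/mf = 348307 / 86262 = 4.03778
Step 2: ln(4.03778) = 1.395695
Step 3: delta-v = 3699 * 1.395695 = 5162.7 m/s

5162.7


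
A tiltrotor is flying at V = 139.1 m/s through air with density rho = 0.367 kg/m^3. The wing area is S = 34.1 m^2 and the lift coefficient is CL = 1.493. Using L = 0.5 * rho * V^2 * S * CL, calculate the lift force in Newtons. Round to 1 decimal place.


Step 1: Calculate dynamic pressure q = 0.5 * 0.367 * 139.1^2 = 0.5 * 0.367 * 19348.81 = 3550.5066 Pa
Step 2: Multiply by wing area and lift coefficient: L = 3550.5066 * 34.1 * 1.493
Step 3: L = 121072.2763 * 1.493 = 180760.9 N

180760.9


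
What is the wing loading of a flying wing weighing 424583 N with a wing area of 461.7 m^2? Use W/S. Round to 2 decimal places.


Step 1: Wing loading = W / S = 424583 / 461.7
Step 2: Wing loading = 919.61 N/m^2

919.61


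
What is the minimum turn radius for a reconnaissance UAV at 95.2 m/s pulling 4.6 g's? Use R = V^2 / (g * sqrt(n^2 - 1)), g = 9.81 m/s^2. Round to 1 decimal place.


Step 1: V^2 = 95.2^2 = 9063.04
Step 2: n^2 - 1 = 4.6^2 - 1 = 20.16
Step 3: sqrt(20.16) = 4.489989
Step 4: R = 9063.04 / (9.81 * 4.489989) = 205.8 m

205.8


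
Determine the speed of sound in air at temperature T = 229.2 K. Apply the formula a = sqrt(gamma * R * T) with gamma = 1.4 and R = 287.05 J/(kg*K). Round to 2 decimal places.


Step 1: gamma * R * T = 1.4 * 287.05 * 229.2 = 92108.604
Step 2: a = sqrt(92108.604) = 303.49 m/s

303.49


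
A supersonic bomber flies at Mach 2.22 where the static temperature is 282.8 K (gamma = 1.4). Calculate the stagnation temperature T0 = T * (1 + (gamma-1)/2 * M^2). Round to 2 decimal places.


Step 1: (gamma-1)/2 = 0.2
Step 2: M^2 = 4.9284
Step 3: 1 + 0.2 * 4.9284 = 1.98568
Step 4: T0 = 282.8 * 1.98568 = 561.55 K

561.55


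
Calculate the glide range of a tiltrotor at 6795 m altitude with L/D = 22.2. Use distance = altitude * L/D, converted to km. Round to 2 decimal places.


Step 1: Glide distance = altitude * L/D = 6795 * 22.2 = 150849.0 m
Step 2: Convert to km: 150849.0 / 1000 = 150.85 km

150.85


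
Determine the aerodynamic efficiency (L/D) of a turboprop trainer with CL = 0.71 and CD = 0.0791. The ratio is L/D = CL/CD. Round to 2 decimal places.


Step 1: L/D = CL / CD = 0.71 / 0.0791
Step 2: L/D = 8.98

8.98


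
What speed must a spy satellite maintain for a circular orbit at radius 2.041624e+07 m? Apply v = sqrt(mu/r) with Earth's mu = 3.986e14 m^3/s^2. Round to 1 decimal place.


Step 1: mu / r = 3.986e14 / 2.041624e+07 = 19523673.3111
Step 2: v = sqrt(19523673.3111) = 4418.6 m/s

4418.6


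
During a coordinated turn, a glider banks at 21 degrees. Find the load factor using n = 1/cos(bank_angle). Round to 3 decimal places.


Step 1: Convert 21 degrees to radians = 0.366519
Step 2: cos(21 deg) = 0.93358
Step 3: n = 1 / 0.93358 = 1.071

1.071


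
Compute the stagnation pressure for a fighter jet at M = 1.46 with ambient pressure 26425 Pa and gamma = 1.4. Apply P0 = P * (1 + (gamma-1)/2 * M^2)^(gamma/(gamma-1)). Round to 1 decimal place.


Step 1: (gamma-1)/2 * M^2 = 0.2 * 2.1316 = 0.42632
Step 2: 1 + 0.42632 = 1.42632
Step 3: Exponent gamma/(gamma-1) = 3.5
Step 4: P0 = 26425 * 1.42632^3.5 = 91574.5 Pa

91574.5


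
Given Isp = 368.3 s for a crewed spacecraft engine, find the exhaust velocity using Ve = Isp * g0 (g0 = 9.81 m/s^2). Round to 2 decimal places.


Step 1: Ve = Isp * g0 = 368.3 * 9.81
Step 2: Ve = 3613.02 m/s

3613.02


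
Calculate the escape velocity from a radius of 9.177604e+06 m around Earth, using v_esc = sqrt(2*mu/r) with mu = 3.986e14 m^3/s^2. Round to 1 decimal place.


Step 1: 2*mu/r = 2 * 3.986e14 / 9.177604e+06 = 86863630.2024
Step 2: v_esc = sqrt(86863630.2024) = 9320.1 m/s

9320.1


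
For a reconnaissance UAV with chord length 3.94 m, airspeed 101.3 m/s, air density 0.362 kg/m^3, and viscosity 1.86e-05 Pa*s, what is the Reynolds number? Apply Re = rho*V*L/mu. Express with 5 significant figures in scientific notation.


Step 1: Numerator = rho * V * L = 0.362 * 101.3 * 3.94 = 144.482164
Step 2: Re = 144.482164 / 1.86e-05
Step 3: Re = 7.7679e+06

7.7679e+06


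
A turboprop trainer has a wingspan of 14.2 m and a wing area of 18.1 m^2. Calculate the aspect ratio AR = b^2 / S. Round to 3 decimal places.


Step 1: b^2 = 14.2^2 = 201.64
Step 2: AR = 201.64 / 18.1 = 11.140

11.140


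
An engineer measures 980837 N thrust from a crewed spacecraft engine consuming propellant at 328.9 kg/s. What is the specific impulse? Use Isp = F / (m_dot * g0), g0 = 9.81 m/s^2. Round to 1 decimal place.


Step 1: m_dot * g0 = 328.9 * 9.81 = 3226.51
Step 2: Isp = 980837 / 3226.51 = 304.0 s

304.0


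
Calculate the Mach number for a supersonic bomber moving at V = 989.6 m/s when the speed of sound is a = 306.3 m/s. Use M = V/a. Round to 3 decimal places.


Step 1: M = V / a = 989.6 / 306.3
Step 2: M = 3.231

3.231


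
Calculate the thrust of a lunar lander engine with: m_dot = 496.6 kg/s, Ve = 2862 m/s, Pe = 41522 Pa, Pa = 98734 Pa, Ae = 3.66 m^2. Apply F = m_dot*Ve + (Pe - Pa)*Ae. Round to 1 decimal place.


Step 1: Momentum thrust = m_dot * Ve = 496.6 * 2862 = 1421269.2 N
Step 2: Pressure thrust = (Pe - Pa) * Ae = (41522 - 98734) * 3.66 = -209395.92 N
Step 3: Total thrust F = 1421269.2 + -209395.92 = 1211873.3 N

1211873.3


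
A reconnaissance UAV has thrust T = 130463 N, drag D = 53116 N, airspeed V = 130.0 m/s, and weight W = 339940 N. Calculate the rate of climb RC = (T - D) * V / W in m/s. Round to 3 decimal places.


Step 1: Excess thrust = T - D = 130463 - 53116 = 77347 N
Step 2: Excess power = 77347 * 130.0 = 10055110.0 W
Step 3: RC = 10055110.0 / 339940 = 29.579 m/s

29.579


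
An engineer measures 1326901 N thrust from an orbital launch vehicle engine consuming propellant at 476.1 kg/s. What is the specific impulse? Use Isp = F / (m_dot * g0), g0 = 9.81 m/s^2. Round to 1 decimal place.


Step 1: m_dot * g0 = 476.1 * 9.81 = 4670.54
Step 2: Isp = 1326901 / 4670.54 = 284.1 s

284.1


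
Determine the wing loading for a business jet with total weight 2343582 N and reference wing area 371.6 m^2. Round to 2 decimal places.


Step 1: Wing loading = W / S = 2343582 / 371.6
Step 2: Wing loading = 6306.73 N/m^2

6306.73


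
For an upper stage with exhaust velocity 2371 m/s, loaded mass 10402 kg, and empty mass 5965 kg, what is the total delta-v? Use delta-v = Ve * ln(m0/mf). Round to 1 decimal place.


Step 1: Mass ratio m0/mf = 10402 / 5965 = 1.743839
Step 2: ln(1.743839) = 0.556089
Step 3: delta-v = 2371 * 0.556089 = 1318.5 m/s

1318.5


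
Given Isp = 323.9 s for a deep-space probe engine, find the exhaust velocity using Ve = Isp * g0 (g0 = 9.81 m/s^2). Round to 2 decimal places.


Step 1: Ve = Isp * g0 = 323.9 * 9.81
Step 2: Ve = 3177.46 m/s

3177.46


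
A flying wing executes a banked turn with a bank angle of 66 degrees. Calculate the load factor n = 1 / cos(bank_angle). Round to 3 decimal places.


Step 1: Convert 66 degrees to radians = 1.151917
Step 2: cos(66 deg) = 0.406737
Step 3: n = 1 / 0.406737 = 2.459

2.459


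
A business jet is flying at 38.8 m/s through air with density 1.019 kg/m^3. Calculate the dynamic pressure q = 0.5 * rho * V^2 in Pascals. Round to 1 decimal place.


Step 1: V^2 = 38.8^2 = 1505.44
Step 2: q = 0.5 * 1.019 * 1505.44
Step 3: q = 767.0 Pa

767.0


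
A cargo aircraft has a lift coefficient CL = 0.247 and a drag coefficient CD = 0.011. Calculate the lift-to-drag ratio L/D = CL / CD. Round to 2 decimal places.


Step 1: L/D = CL / CD = 0.247 / 0.011
Step 2: L/D = 22.45

22.45


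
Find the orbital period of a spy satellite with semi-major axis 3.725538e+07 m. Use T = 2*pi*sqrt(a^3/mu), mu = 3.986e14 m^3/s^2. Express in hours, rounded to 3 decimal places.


Step 1: a^3 / mu = 5.170910e+22 / 3.986e14 = 1.297268e+08
Step 2: sqrt(1.297268e+08) = 11389.7672 s
Step 3: T = 2*pi * 11389.7672 = 71564.02 s
Step 4: T in hours = 71564.02 / 3600 = 19.879 hours

19.879


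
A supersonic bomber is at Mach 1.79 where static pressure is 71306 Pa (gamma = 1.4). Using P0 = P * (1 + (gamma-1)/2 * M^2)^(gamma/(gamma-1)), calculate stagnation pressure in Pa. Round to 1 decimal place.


Step 1: (gamma-1)/2 * M^2 = 0.2 * 3.2041 = 0.64082
Step 2: 1 + 0.64082 = 1.64082
Step 3: Exponent gamma/(gamma-1) = 3.5
Step 4: P0 = 71306 * 1.64082^3.5 = 403496.1 Pa

403496.1


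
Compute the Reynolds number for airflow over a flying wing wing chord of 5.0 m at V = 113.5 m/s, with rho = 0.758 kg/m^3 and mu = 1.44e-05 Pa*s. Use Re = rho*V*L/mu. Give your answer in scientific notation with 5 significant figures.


Step 1: Numerator = rho * V * L = 0.758 * 113.5 * 5.0 = 430.165
Step 2: Re = 430.165 / 1.44e-05
Step 3: Re = 2.9873e+07

2.9873e+07


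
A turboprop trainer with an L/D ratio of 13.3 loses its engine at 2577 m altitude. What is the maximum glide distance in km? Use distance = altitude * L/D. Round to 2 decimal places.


Step 1: Glide distance = altitude * L/D = 2577 * 13.3 = 34274.1 m
Step 2: Convert to km: 34274.1 / 1000 = 34.27 km

34.27


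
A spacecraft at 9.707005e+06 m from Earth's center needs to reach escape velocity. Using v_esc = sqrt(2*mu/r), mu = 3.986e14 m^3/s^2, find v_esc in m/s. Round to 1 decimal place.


Step 1: 2*mu/r = 2 * 3.986e14 / 9.707005e+06 = 82126258.3052
Step 2: v_esc = sqrt(82126258.3052) = 9062.4 m/s

9062.4


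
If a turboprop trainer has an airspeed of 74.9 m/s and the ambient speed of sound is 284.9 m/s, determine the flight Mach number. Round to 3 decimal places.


Step 1: M = V / a = 74.9 / 284.9
Step 2: M = 0.263

0.263


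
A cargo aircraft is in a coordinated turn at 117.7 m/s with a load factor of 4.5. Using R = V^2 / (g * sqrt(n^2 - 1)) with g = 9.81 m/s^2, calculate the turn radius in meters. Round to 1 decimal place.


Step 1: V^2 = 117.7^2 = 13853.29
Step 2: n^2 - 1 = 4.5^2 - 1 = 19.25
Step 3: sqrt(19.25) = 4.387482
Step 4: R = 13853.29 / (9.81 * 4.387482) = 321.9 m

321.9


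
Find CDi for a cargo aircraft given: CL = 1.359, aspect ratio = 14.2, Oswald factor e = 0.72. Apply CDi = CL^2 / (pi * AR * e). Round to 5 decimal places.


Step 1: CL^2 = 1.359^2 = 1.846881
Step 2: pi * AR * e = 3.14159 * 14.2 * 0.72 = 32.119643
Step 3: CDi = 1.846881 / 32.119643 = 0.05750

0.05750


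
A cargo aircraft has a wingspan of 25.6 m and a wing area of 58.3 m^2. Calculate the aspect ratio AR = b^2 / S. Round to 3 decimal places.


Step 1: b^2 = 25.6^2 = 655.36
Step 2: AR = 655.36 / 58.3 = 11.241

11.241


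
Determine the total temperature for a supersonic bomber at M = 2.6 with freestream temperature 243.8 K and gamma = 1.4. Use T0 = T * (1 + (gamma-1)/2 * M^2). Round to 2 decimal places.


Step 1: (gamma-1)/2 = 0.2
Step 2: M^2 = 6.76
Step 3: 1 + 0.2 * 6.76 = 2.352
Step 4: T0 = 243.8 * 2.352 = 573.42 K

573.42


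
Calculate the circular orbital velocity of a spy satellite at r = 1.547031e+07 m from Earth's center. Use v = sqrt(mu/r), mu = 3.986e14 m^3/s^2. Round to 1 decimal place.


Step 1: mu / r = 3.986e14 / 1.547031e+07 = 25765482.3982
Step 2: v = sqrt(25765482.3982) = 5076.0 m/s

5076.0


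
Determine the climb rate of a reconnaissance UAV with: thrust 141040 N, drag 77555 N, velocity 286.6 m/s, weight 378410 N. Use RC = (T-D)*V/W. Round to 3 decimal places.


Step 1: Excess thrust = T - D = 141040 - 77555 = 63485 N
Step 2: Excess power = 63485 * 286.6 = 18194801.0 W
Step 3: RC = 18194801.0 / 378410 = 48.082 m/s

48.082


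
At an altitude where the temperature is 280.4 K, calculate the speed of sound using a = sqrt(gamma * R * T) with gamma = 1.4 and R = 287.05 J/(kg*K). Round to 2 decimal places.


Step 1: gamma * R * T = 1.4 * 287.05 * 280.4 = 112684.348
Step 2: a = sqrt(112684.348) = 335.68 m/s

335.68


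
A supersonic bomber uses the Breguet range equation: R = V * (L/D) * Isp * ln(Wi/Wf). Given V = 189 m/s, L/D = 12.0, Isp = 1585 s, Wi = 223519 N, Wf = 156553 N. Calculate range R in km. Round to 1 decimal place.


Step 1: Coefficient = V * (L/D) * Isp = 189 * 12.0 * 1585 = 3594780.0 m
Step 2: Wi/Wf = 223519 / 156553 = 1.427753
Step 3: ln(1.427753) = 0.356102
Step 4: R = 3594780.0 * 0.356102 = 1280107.7 m = 1280.1 km

1280.1


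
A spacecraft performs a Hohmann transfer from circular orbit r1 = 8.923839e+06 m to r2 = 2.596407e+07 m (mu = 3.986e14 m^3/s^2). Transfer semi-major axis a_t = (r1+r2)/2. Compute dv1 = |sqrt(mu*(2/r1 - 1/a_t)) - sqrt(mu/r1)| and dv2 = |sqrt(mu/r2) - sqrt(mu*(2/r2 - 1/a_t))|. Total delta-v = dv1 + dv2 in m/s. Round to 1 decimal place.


Step 1: Transfer semi-major axis a_t = (8.923839e+06 + 2.596407e+07) / 2 = 1.744395e+07 m
Step 2: v1 (circular at r1) = sqrt(mu/r1) = 6683.33 m/s
Step 3: v_t1 = sqrt(mu*(2/r1 - 1/a_t)) = 8153.74 m/s
Step 4: dv1 = |8153.74 - 6683.33| = 1470.41 m/s
Step 5: v2 (circular at r2) = 3918.16 m/s, v_t2 = 2802.44 m/s
Step 6: dv2 = |3918.16 - 2802.44| = 1115.73 m/s
Step 7: Total delta-v = 1470.41 + 1115.73 = 2586.1 m/s

2586.1


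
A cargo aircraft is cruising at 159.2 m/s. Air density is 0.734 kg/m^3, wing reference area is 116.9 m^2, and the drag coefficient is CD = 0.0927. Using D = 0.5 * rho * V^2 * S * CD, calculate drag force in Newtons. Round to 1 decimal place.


Step 1: Dynamic pressure q = 0.5 * 0.734 * 159.2^2 = 9301.4829 Pa
Step 2: Drag D = q * S * CD = 9301.4829 * 116.9 * 0.0927
Step 3: D = 100796.7 N

100796.7


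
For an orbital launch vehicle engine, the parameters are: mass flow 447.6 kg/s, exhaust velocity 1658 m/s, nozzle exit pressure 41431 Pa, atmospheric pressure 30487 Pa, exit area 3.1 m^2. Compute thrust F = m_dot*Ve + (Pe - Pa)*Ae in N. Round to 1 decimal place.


Step 1: Momentum thrust = m_dot * Ve = 447.6 * 1658 = 742120.8 N
Step 2: Pressure thrust = (Pe - Pa) * Ae = (41431 - 30487) * 3.1 = 33926.4 N
Step 3: Total thrust F = 742120.8 + 33926.4 = 776047.2 N

776047.2


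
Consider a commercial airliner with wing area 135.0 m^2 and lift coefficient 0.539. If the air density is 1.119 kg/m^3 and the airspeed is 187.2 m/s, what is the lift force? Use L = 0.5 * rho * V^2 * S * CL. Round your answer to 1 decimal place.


Step 1: Calculate dynamic pressure q = 0.5 * 1.119 * 187.2^2 = 0.5 * 1.119 * 35043.84 = 19607.0285 Pa
Step 2: Multiply by wing area and lift coefficient: L = 19607.0285 * 135.0 * 0.539
Step 3: L = 2646948.8448 * 0.539 = 1426705.4 N

1426705.4


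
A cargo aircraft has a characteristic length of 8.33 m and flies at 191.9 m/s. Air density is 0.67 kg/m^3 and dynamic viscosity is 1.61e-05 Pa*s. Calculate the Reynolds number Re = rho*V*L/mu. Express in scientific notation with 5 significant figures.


Step 1: Numerator = rho * V * L = 0.67 * 191.9 * 8.33 = 1071.01309
Step 2: Re = 1071.01309 / 1.61e-05
Step 3: Re = 6.6523e+07

6.6523e+07


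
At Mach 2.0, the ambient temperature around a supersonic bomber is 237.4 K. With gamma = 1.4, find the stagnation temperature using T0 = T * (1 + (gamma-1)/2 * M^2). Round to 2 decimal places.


Step 1: (gamma-1)/2 = 0.2
Step 2: M^2 = 4.0
Step 3: 1 + 0.2 * 4.0 = 1.8
Step 4: T0 = 237.4 * 1.8 = 427.32 K

427.32


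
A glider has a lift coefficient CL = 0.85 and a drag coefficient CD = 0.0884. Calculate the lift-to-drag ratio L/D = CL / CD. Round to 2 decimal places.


Step 1: L/D = CL / CD = 0.85 / 0.0884
Step 2: L/D = 9.62

9.62


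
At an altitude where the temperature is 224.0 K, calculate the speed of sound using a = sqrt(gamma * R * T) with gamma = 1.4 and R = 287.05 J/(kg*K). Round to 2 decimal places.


Step 1: gamma * R * T = 1.4 * 287.05 * 224.0 = 90018.88
Step 2: a = sqrt(90018.88) = 300.03 m/s

300.03


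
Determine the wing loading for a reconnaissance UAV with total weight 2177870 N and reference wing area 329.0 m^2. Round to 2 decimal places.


Step 1: Wing loading = W / S = 2177870 / 329.0
Step 2: Wing loading = 6619.67 N/m^2

6619.67


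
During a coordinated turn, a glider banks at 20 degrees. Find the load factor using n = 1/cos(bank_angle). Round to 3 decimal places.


Step 1: Convert 20 degrees to radians = 0.349066
Step 2: cos(20 deg) = 0.939693
Step 3: n = 1 / 0.939693 = 1.064

1.064


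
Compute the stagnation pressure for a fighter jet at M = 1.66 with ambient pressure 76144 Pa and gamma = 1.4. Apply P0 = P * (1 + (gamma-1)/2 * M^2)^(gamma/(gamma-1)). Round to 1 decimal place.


Step 1: (gamma-1)/2 * M^2 = 0.2 * 2.7556 = 0.55112
Step 2: 1 + 0.55112 = 1.55112
Step 3: Exponent gamma/(gamma-1) = 3.5
Step 4: P0 = 76144 * 1.55112^3.5 = 353911.4 Pa

353911.4


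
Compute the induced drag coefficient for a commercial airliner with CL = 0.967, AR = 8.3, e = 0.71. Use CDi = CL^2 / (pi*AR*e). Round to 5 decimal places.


Step 1: CL^2 = 0.967^2 = 0.935089
Step 2: pi * AR * e = 3.14159 * 8.3 * 0.71 = 18.513406
Step 3: CDi = 0.935089 / 18.513406 = 0.05051

0.05051


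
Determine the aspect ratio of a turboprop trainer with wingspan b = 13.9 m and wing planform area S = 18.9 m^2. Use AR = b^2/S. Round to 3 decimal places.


Step 1: b^2 = 13.9^2 = 193.21
Step 2: AR = 193.21 / 18.9 = 10.223

10.223


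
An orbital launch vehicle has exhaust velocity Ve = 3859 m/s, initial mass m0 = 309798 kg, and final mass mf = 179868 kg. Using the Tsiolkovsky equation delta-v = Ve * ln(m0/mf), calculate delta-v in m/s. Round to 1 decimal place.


Step 1: Mass ratio m0/mf = 309798 / 179868 = 1.722363
Step 2: ln(1.722363) = 0.543697
Step 3: delta-v = 3859 * 0.543697 = 2098.1 m/s

2098.1


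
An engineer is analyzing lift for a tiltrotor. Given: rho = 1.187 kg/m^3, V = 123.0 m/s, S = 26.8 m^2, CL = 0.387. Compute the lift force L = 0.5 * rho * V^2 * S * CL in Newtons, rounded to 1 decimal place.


Step 1: Calculate dynamic pressure q = 0.5 * 1.187 * 123.0^2 = 0.5 * 1.187 * 15129.0 = 8979.0615 Pa
Step 2: Multiply by wing area and lift coefficient: L = 8979.0615 * 26.8 * 0.387
Step 3: L = 240638.8482 * 0.387 = 93127.2 N

93127.2


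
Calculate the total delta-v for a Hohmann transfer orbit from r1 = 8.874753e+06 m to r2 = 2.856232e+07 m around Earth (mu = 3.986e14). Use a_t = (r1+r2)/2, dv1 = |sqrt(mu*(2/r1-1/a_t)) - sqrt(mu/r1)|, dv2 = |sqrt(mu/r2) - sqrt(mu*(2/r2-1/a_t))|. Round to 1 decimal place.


Step 1: Transfer semi-major axis a_t = (8.874753e+06 + 2.856232e+07) / 2 = 1.871854e+07 m
Step 2: v1 (circular at r1) = sqrt(mu/r1) = 6701.79 m/s
Step 3: v_t1 = sqrt(mu*(2/r1 - 1/a_t)) = 8278.49 m/s
Step 4: dv1 = |8278.49 - 6701.79| = 1576.71 m/s
Step 5: v2 (circular at r2) = 3735.7 m/s, v_t2 = 2572.26 m/s
Step 6: dv2 = |3735.7 - 2572.26| = 1163.44 m/s
Step 7: Total delta-v = 1576.71 + 1163.44 = 2740.2 m/s

2740.2


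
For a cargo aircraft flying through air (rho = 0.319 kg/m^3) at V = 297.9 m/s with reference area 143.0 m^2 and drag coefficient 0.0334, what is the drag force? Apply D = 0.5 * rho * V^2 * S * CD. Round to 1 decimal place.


Step 1: Dynamic pressure q = 0.5 * 0.319 * 297.9^2 = 14154.7334 Pa
Step 2: Drag D = q * S * CD = 14154.7334 * 143.0 * 0.0334
Step 3: D = 67605.8 N

67605.8


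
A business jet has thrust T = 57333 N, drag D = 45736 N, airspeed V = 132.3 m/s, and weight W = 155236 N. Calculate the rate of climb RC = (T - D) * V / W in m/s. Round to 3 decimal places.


Step 1: Excess thrust = T - D = 57333 - 45736 = 11597 N
Step 2: Excess power = 11597 * 132.3 = 1534283.1 W
Step 3: RC = 1534283.1 / 155236 = 9.884 m/s

9.884


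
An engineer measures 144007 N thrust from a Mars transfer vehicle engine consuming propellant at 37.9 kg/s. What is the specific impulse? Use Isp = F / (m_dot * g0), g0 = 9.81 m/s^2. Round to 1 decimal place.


Step 1: m_dot * g0 = 37.9 * 9.81 = 371.8
Step 2: Isp = 144007 / 371.8 = 387.3 s

387.3


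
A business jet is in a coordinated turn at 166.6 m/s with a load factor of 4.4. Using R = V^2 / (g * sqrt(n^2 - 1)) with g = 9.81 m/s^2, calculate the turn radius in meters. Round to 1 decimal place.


Step 1: V^2 = 166.6^2 = 27755.56
Step 2: n^2 - 1 = 4.4^2 - 1 = 18.36
Step 3: sqrt(18.36) = 4.284857
Step 4: R = 27755.56 / (9.81 * 4.284857) = 660.3 m

660.3


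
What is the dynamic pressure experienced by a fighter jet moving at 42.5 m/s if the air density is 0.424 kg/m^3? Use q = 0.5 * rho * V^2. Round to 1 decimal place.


Step 1: V^2 = 42.5^2 = 1806.25
Step 2: q = 0.5 * 0.424 * 1806.25
Step 3: q = 382.9 Pa

382.9


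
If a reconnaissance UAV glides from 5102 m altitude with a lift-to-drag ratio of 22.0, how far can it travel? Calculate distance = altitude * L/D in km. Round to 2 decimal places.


Step 1: Glide distance = altitude * L/D = 5102 * 22.0 = 112244.0 m
Step 2: Convert to km: 112244.0 / 1000 = 112.24 km

112.24


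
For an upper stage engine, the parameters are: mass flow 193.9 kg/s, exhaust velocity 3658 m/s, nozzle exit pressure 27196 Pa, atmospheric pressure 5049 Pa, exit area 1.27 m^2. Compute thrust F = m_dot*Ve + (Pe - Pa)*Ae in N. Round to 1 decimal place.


Step 1: Momentum thrust = m_dot * Ve = 193.9 * 3658 = 709286.2 N
Step 2: Pressure thrust = (Pe - Pa) * Ae = (27196 - 5049) * 1.27 = 28126.69 N
Step 3: Total thrust F = 709286.2 + 28126.69 = 737412.9 N

737412.9


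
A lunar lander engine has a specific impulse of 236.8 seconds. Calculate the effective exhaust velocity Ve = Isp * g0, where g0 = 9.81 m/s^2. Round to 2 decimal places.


Step 1: Ve = Isp * g0 = 236.8 * 9.81
Step 2: Ve = 2323.01 m/s

2323.01


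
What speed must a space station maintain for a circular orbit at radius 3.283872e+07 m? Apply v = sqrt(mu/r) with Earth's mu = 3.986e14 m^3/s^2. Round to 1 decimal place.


Step 1: mu / r = 3.986e14 / 3.283872e+07 = 12138110.1334
Step 2: v = sqrt(12138110.1334) = 3484.0 m/s

3484.0


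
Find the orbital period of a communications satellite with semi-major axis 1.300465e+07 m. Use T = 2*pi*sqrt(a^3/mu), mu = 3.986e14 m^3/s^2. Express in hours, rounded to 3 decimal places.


Step 1: a^3 / mu = 2.199358e+21 / 3.986e14 = 5.517708e+06
Step 2: sqrt(5.517708e+06) = 2348.9802 s
Step 3: T = 2*pi * 2348.9802 = 14759.08 s
Step 4: T in hours = 14759.08 / 3600 = 4.100 hours

4.100


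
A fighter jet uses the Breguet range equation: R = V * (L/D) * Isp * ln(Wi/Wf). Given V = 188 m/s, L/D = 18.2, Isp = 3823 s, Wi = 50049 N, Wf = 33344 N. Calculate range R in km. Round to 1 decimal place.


Step 1: Coefficient = V * (L/D) * Isp = 188 * 18.2 * 3823 = 13080776.8 m
Step 2: Wi/Wf = 50049 / 33344 = 1.50099
Step 3: ln(1.50099) = 0.406125
Step 4: R = 13080776.8 * 0.406125 = 5312426.3 m = 5312.4 km

5312.4


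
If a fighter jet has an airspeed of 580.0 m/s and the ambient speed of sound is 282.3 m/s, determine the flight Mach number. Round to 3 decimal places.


Step 1: M = V / a = 580.0 / 282.3
Step 2: M = 2.055

2.055


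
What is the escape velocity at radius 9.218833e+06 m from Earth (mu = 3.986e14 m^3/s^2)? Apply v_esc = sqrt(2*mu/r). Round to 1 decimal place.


Step 1: 2*mu/r = 2 * 3.986e14 / 9.218833e+06 = 86475153.6339
Step 2: v_esc = sqrt(86475153.6339) = 9299.2 m/s

9299.2


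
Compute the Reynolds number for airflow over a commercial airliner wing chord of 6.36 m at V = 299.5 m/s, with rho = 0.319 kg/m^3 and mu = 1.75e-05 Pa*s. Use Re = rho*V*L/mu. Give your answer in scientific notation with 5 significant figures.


Step 1: Numerator = rho * V * L = 0.319 * 299.5 * 6.36 = 607.63758
Step 2: Re = 607.63758 / 1.75e-05
Step 3: Re = 3.4722e+07

3.4722e+07


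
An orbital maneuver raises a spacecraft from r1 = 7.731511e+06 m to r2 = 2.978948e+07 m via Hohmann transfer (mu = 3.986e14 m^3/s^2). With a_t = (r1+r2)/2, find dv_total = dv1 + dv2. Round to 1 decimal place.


Step 1: Transfer semi-major axis a_t = (7.731511e+06 + 2.978948e+07) / 2 = 1.876050e+07 m
Step 2: v1 (circular at r1) = sqrt(mu/r1) = 7180.2 m/s
Step 3: v_t1 = sqrt(mu*(2/r1 - 1/a_t)) = 9047.86 m/s
Step 4: dv1 = |9047.86 - 7180.2| = 1867.66 m/s
Step 5: v2 (circular at r2) = 3657.95 m/s, v_t2 = 2348.27 m/s
Step 6: dv2 = |3657.95 - 2348.27| = 1309.68 m/s
Step 7: Total delta-v = 1867.66 + 1309.68 = 3177.3 m/s

3177.3


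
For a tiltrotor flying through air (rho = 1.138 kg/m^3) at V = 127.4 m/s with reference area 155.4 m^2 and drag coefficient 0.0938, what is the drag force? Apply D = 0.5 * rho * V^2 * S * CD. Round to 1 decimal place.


Step 1: Dynamic pressure q = 0.5 * 1.138 * 127.4^2 = 9235.3024 Pa
Step 2: Drag D = q * S * CD = 9235.3024 * 155.4 * 0.0938
Step 3: D = 134618.6 N

134618.6


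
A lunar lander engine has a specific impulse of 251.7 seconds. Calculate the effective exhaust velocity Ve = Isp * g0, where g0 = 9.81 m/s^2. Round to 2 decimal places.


Step 1: Ve = Isp * g0 = 251.7 * 9.81
Step 2: Ve = 2469.18 m/s

2469.18


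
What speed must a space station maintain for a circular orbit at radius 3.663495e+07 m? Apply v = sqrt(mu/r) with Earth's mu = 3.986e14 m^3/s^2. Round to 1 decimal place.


Step 1: mu / r = 3.986e14 / 3.663495e+07 = 10880320.5682
Step 2: v = sqrt(10880320.5682) = 3298.5 m/s

3298.5
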